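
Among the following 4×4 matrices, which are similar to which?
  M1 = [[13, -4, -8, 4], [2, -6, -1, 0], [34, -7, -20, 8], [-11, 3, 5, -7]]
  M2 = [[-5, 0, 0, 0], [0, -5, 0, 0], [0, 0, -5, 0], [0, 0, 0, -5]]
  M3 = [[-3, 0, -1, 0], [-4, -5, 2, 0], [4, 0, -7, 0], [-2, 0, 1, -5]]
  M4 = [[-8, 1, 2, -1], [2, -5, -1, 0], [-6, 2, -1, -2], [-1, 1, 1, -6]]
3 classes: {M1, M4}, {M2}, {M3}

Characteristic polynomials: χ_{M1} = (x + 5)^4, χ_{M2} = (x + 5)^4, χ_{M3} = (x + 5)^4, χ_{M4} = (x + 5)^4.

{M1, M4}: invariant factors (x + 5)^2, (x + 5)^2.

{M2}: invariant factors x + 5, x + 5, x + 5, x + 5.

{M3}: invariant factors x + 5, x + 5, (x + 5)^2.

Matrices are similar if and only if their invariant-factor lists agree; the partition into similarity classes is {M1, M4}, {M2}, {M3}.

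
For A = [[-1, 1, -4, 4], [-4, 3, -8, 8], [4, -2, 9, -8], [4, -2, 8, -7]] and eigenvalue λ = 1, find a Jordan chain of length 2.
We seek v_1 ∈ ker((A - I)^2) \ ker(A - I), then set v_{i+1} = (A - I) v_i.

One such chain is v_1 = [[-1, 3, 0, -1]]^T, v_2 = [[1, 2, -2, -2]]^T. Check: (A - I) v_2 = [[0, 0, 0, 0]]^T = 0.

v_1 = [[-1, 3, 0, -1]]^T, v_2 = [[1, 2, -2, -2]]^T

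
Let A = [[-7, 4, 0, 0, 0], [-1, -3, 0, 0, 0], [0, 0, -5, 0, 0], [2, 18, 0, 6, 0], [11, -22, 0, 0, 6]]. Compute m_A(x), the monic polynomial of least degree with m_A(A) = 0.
The characteristic polynomial factors as (x - 6)^2(x + 5)^3. The minimal polynomial is ∏(x - λ)^{k_λ} where k_λ is the size of the largest Jordan block at λ.

For λ = -5: rank(A + 5I) = 3, and the largest Jordan block has size 2 (the smallest k with rank((A + 5I)^k) = rank((A + 5I)^(k+1))).
For λ = 6: rank(A - 6I) = 3, and the largest Jordan block has size 1 (the smallest k with rank((A - 6I)^k) = rank((A - 6I)^(k+1))).

So m_A(x) = (x - 6)(x + 5)^2.

m_A(x) = (x - 6)(x + 5)^2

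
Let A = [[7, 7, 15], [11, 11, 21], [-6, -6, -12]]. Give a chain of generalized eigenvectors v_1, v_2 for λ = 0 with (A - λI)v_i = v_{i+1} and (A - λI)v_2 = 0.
v_1 = [[-1, -1, 1]]^T, v_2 = [[1, -1, 0]]^T

We seek v_1 ∈ ker(A^2) \ ker(A), then set v_{i+1} = A v_i.

One such chain is v_1 = [[-1, -1, 1]]^T, v_2 = [[1, -1, 0]]^T. Check: A v_2 = [[0, 0, 0]]^T = 0.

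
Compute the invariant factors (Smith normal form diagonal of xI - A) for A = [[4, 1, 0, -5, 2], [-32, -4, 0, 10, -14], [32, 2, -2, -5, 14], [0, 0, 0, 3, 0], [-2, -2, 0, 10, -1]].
(x - 3)(x + 2), (x - 3)(x + 2)^2

The Jordan structure of A has elementary divisors (x + 2)^2, (x + 2), (x - 3), (x - 3). Arranging the block sizes at each eigenvalue in decreasing order and taking row products gives the invariant factors.

Invariant factors (smallest first, each dividing the next): (x - 3)(x + 2), (x - 3)(x + 2)^2.

Check: the last factor (x - 3)(x + 2)^2 is the minimal polynomial, and the product (x - 3)^2(x + 2)^3 is the characteristic polynomial.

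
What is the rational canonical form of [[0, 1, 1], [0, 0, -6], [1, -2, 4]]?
R = [[0, 0, -6], [1, 0, 13], [0, 1, 4]]

The invariant factors of A (the non-unit diagonal entries of the Smith normal form of xI - A over ℚ[x]) are (x - 6)(x^2 + 2x - 1), each dividing the next. The characteristic polynomial is their product, (x - 6)(x^2 + 2x - 1).

The rational canonical form is the block-diagonal matrix of companion matrices C(f_i):
R = [[0, 0, -6], [1, 0, 13], [0, 1, 4]].

Note the characteristic polynomial does not split into linear factors over ℚ, so A has no Jordan form over ℚ; the rational canonical form exists over any field.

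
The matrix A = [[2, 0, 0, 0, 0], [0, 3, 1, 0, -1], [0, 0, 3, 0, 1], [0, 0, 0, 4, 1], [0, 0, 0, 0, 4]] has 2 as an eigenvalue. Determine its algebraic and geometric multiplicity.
algebraic multiplicity 1, geometric multiplicity 1

The characteristic polynomial is (x - 4)^2(x - 3)^2(x - 2), so the factor x - 2 appears with exponent 1: the algebraic multiplicity is 1.

rank(A - 2I) = 4, so the eigenspace has dimension 5 - 4 = 1: the geometric multiplicity is 1.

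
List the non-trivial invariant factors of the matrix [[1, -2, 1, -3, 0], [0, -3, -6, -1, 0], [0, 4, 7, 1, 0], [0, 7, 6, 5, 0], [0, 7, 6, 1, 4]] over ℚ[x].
The Jordan structure of A has elementary divisors (x - 1)^2, (x - 4)^2, (x - 4). Arranging the block sizes at each eigenvalue in decreasing order and taking row products gives the invariant factors.

Invariant factors (smallest first, each dividing the next): x - 4, (x - 4)^2(x - 1)^2.

Check: the last factor (x - 4)^2(x - 1)^2 is the minimal polynomial, and the product (x - 4)^3(x - 1)^2 is the characteristic polynomial.

x - 4, (x - 4)^2(x - 1)^2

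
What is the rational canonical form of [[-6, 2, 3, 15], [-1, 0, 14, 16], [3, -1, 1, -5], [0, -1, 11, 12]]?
The invariant factors of A (the non-unit diagonal entries of the Smith normal form of xI - A over ℚ[x]) are (x - 5)(x - 1)(x^2 - x + 1), each dividing the next. The characteristic polynomial is their product, (x - 5)(x - 1)(x^2 - x + 1).

The rational canonical form is the block-diagonal matrix of companion matrices C(f_i):
R = [[0, 0, 0, -5], [1, 0, 0, 11], [0, 1, 0, -12], [0, 0, 1, 7]].

Note the characteristic polynomial does not split into linear factors over ℚ, so A has no Jordan form over ℚ; the rational canonical form exists over any field.

R = [[0, 0, 0, -5], [1, 0, 0, 11], [0, 1, 0, -12], [0, 0, 1, 7]]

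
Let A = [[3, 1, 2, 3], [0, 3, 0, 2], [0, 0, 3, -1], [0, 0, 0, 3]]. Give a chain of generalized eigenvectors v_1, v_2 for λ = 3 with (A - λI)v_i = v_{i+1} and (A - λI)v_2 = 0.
We seek v_1 ∈ ker((A - 3I)^2) \ ker(A - 3I), then set v_{i+1} = (A - 3I) v_i.

One such chain is v_1 = [[0, -1, 1, 0]]^T, v_2 = [[1, 0, 0, 0]]^T. Check: (A - 3I) v_2 = [[0, 0, 0, 0]]^T = 0.

v_1 = [[0, -1, 1, 0]]^T, v_2 = [[1, 0, 0, 0]]^T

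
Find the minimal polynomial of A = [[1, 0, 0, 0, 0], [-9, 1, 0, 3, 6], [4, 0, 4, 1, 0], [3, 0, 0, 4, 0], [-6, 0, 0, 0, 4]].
The characteristic polynomial factors as (x - 4)^3(x - 1)^2. The minimal polynomial is ∏(x - λ)^{k_λ} where k_λ is the size of the largest Jordan block at λ.

For λ = 1: rank(A - I) = 3, and the largest Jordan block has size 1 (the smallest k with rank((A - I)^k) = rank((A - I)^(k+1))).
For λ = 4: rank(A - 4I) = 3, and the largest Jordan block has size 2 (the smallest k with rank((A - 4I)^k) = rank((A - 4I)^(k+1))).

So m_A(x) = (x - 4)^2(x - 1).

m_A(x) = (x - 4)^2(x - 1)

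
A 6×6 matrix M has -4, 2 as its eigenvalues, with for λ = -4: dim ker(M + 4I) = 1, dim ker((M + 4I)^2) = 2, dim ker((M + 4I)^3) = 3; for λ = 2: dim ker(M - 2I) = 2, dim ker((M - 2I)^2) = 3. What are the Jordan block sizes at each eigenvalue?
λ = -4: successive nullity increments [1, 1, 1] count blocks of size ≥ k; block sizes are [3].
λ = 2: successive nullity increments [2, 1] count blocks of size ≥ k; block sizes are [2, 1].

Jordan blocks: (-4, 3), (2, 2), (2, 1)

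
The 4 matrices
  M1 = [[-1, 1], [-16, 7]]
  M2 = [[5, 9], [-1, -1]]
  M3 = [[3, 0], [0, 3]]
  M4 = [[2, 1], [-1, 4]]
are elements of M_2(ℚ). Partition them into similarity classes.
Characteristic polynomials: χ_{M1} = (x - 3)^2, χ_{M2} = (x - 2)^2, χ_{M3} = (x - 3)^2, χ_{M4} = (x - 3)^2.

{M1, M4}: invariant factors (x - 3)^2.

{M2}: invariant factors (x - 2)^2.

{M3}: invariant factors x - 3, x - 3.

Matrices are similar if and only if their invariant-factor lists agree; the partition into similarity classes is {M1, M4}, {M2}, {M3}.

3 classes: {M1, M4}, {M2}, {M3}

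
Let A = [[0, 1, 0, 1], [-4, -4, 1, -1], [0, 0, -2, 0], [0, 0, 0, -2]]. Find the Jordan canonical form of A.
J = [[-2, 1, 0, 0], [0, -2, 1, 0], [0, 0, -2, 0], [0, 0, 0, -2]]

The characteristic polynomial is det(xI - A) = (x + 2)^4, so the eigenvalues are -2 (algebraic multiplicity 4).

For λ = -2: rank(A + 2I) = 2, rank((A + 2I)^2) = 1, rank((A + 2I)^3) = 0. The eigenspace has dimension 4 - 2 = 2, so there are 2 Jordan blocks; the rank sequence gives block sizes [3, 1].

Assembling the blocks gives the Jordan form J above.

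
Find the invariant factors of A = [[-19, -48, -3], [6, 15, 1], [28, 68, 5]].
The Jordan structure of A has elementary divisors (x + 1), (x - 1)^2. Arranging the block sizes at each eigenvalue in decreasing order and taking row products gives the invariant factors.

Invariant factors (smallest first, each dividing the next): (x - 1)^2(x + 1).

Check: the last factor (x - 1)^2(x + 1) is the minimal polynomial, and the product (x - 1)^2(x + 1) is the characteristic polynomial.

(x - 1)^2(x + 1)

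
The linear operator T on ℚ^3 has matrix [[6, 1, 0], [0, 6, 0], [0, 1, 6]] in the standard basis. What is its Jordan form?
J = [[6, 1, 0], [0, 6, 0], [0, 0, 6]]

The characteristic polynomial is det(xI - A) = (x - 6)^3, so the eigenvalues are 6 (algebraic multiplicity 3).

For λ = 6: rank(A - 6I) = 1, rank((A - 6I)^2) = 0. The eigenspace has dimension 3 - 1 = 2, so there are 2 Jordan blocks; the rank sequence gives block sizes [2, 1].

Assembling the blocks gives the Jordan form J above.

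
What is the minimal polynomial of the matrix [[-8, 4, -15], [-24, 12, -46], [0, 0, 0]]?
The characteristic polynomial factors as x^2(x - 4). The minimal polynomial is ∏(x - λ)^{k_λ} where k_λ is the size of the largest Jordan block at λ.

For λ = 0: rank(A) = 2, and the largest Jordan block has size 2 (the smallest k with rank(A^k) = rank(A^(k+1))).
For λ = 4: rank(A - 4I) = 2, and the largest Jordan block has size 1 (the smallest k with rank((A - 4I)^k) = rank((A - 4I)^(k+1))).

So m_A(x) = x^2(x - 4).

m_A(x) = x^2(x - 4)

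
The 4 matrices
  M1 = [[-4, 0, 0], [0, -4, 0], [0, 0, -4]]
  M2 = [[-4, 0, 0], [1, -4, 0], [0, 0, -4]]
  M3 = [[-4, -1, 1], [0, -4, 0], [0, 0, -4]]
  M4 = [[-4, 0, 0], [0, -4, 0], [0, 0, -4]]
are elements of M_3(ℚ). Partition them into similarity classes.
2 classes: {M1, M4}, {M2, M3}

Characteristic polynomials: χ_{M1} = (x + 4)^3, χ_{M2} = (x + 4)^3, χ_{M3} = (x + 4)^3, χ_{M4} = (x + 4)^3.

{M1, M4}: invariant factors x + 4, x + 4, x + 4.

{M2, M3}: invariant factors x + 4, (x + 4)^2.

Matrices are similar if and only if their invariant-factor lists agree; the partition into similarity classes is {M1, M4}, {M2, M3}.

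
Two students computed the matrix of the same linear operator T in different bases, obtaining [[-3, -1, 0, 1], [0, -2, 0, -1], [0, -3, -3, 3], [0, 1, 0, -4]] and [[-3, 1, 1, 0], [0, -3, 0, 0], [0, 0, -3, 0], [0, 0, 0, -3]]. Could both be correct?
Two matrices over a field are similar if and only if they have the same invariant factors.

Both A and B have characteristic polynomial (x + 3)^4 and minimal polynomial (x + 3)^2. Computing further, both have invariant factors x + 3, x + 3, (x + 3)^2. Hence A and B are similar.

Yes.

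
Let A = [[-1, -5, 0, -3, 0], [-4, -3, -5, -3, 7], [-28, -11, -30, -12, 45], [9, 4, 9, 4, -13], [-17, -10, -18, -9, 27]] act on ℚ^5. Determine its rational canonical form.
The invariant factors of A (the non-unit diagonal entries of the Smith normal form of xI - A over ℚ[x]) are x^2 + 2x + 6, (x - 1)(x^2 + 2x + 6), each dividing the next. The characteristic polynomial is their product, (x - 1)(x^2 + 2x + 6)^2.

The rational canonical form is the block-diagonal matrix of companion matrices C(f_i):
R = [[0, -6, 0, 0, 0], [1, -2, 0, 0, 0], [0, 0, 0, 0, 6], [0, 0, 1, 0, -4], [0, 0, 0, 1, -1]].

Note the characteristic polynomial does not split into linear factors over ℚ, so A has no Jordan form over ℚ; the rational canonical form exists over any field.

R = [[0, -6, 0, 0, 0], [1, -2, 0, 0, 0], [0, 0, 0, 0, 6], [0, 0, 1, 0, -4], [0, 0, 0, 1, -1]]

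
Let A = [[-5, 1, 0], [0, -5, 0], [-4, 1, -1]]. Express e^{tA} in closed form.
e^{tA} = [[e^{-5*t}, t*e^{-5*t}, 0], [0, e^{-5*t}, 0], [(1 - e^{4*t})*e^{-5*t}, t*e^{-5*t}, e^{-t}]]

A has Jordan form J = [[-5, 1, 0], [0, -5, 0], [0, 0, -1]] with A = PJP^{-1}, so e^{tA} = P e^{tJ} P^{-1}.

For a Jordan block J_k(λ), e^{tJ_k(λ)} = e^{λt} · (I + tN + t^2 N^2/2! + ... + t^{k-1} N^{k-1}/(k-1)!) where N is the nilpotent superdiagonal part.

Assembling the blocks and conjugating back gives the entries of e^{tA} as shown above.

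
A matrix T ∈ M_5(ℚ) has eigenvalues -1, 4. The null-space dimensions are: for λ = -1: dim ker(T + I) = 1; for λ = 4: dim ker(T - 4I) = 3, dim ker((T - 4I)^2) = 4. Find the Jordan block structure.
Jordan blocks: (-1, 1), (4, 2), (4, 1), (4, 1)

λ = -1: successive nullity increments [1] count blocks of size ≥ k; block sizes are [1].
λ = 4: successive nullity increments [3, 1] count blocks of size ≥ k; block sizes are [2, 1, 1].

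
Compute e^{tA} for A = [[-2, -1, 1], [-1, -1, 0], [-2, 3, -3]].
e^{tA} = [[(2 - t^2)*e^{-2*t}/2, t*(t - 1)*e^{-2*t}, t*(2 - t)*e^{-2*t}/2], [t*(-t - 2)*e^{-2*t}/2, (t^2 + t + 1)*e^{-2*t}, -t^2*e^{-2*t}/2], [t*(-t - 4)*e^{-2*t}/2, t*(t + 3)*e^{-2*t}, (-t^2/2 - t + 1)*e^{-2*t}]]

A has Jordan form J = [[-2, 1, 0], [0, -2, 1], [0, 0, -2]] with A = PJP^{-1}, so e^{tA} = P e^{tJ} P^{-1}.

For a Jordan block J_k(λ), e^{tJ_k(λ)} = e^{λt} · (I + tN + t^2 N^2/2! + ... + t^{k-1} N^{k-1}/(k-1)!) where N is the nilpotent superdiagonal part.

Assembling the blocks and conjugating back gives the entries of e^{tA} as shown above.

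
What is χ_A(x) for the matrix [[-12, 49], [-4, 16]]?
χ_A(x) = (x - 2)^2

xI - A = [[x + 12, -49], [4, x - 16]].

Expanding det(xI - A) along the first row:
det(xI - A) = + (x + 12)·det([[x - 16]]) - (-49)·det([[4]]).

Evaluating gives χ_A(x) = x^2 - 4x + 4 = (x - 2)^2.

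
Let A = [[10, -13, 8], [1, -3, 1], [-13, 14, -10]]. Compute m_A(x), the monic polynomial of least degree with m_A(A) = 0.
m_A(x) = (x + 1)^3

The characteristic polynomial factors as (x + 1)^3. The minimal polynomial is ∏(x - λ)^{k_λ} where k_λ is the size of the largest Jordan block at λ.

For λ = -1: rank(A + I) = 2, and the largest Jordan block has size 3 (the smallest k with rank((A + I)^k) = rank((A + I)^(k+1))).

So m_A(x) = (x + 1)^3.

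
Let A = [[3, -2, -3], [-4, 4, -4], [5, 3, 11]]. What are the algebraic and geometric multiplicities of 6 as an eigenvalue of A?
algebraic multiplicity 3, geometric multiplicity 1

The characteristic polynomial is (x - 6)^3, so the factor x - 6 appears with exponent 3: the algebraic multiplicity is 3.

rank(A - 6I) = 2, so the eigenspace has dimension 3 - 2 = 1: the geometric multiplicity is 1.

Since 1 < 3, A is not diagonalizable.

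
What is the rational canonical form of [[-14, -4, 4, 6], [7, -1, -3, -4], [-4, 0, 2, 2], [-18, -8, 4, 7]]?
R = [[0, 2, 0, 0], [1, -3, 0, 0], [0, 0, 0, 2], [0, 0, 1, -3]]

The invariant factors of A (the non-unit diagonal entries of the Smith normal form of xI - A over ℚ[x]) are x^2 + 3x - 2, x^2 + 3x - 2, each dividing the next. The characteristic polynomial is their product, (x^2 + 3x - 2)^2.

The rational canonical form is the block-diagonal matrix of companion matrices C(f_i):
R = [[0, 2, 0, 0], [1, -3, 0, 0], [0, 0, 0, 2], [0, 0, 1, -3]].

Note the characteristic polynomial does not split into linear factors over ℚ, so A has no Jordan form over ℚ; the rational canonical form exists over any field.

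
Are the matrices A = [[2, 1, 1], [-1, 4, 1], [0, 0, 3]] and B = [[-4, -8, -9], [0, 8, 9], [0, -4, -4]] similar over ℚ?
trace(A) = 9 but trace(B) = 0. The trace is a similarity invariant, so A and B are not similar.

No.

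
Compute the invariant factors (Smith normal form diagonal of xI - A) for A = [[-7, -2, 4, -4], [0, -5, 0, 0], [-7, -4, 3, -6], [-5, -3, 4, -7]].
(x + 3)^2(x + 5)^2

The Jordan structure of A has elementary divisors (x + 5)^2, (x + 3)^2. Arranging the block sizes at each eigenvalue in decreasing order and taking row products gives the invariant factors.

Invariant factors (smallest first, each dividing the next): (x + 3)^2(x + 5)^2.

Check: the last factor (x + 3)^2(x + 5)^2 is the minimal polynomial, and the product (x + 3)^2(x + 5)^2 is the characteristic polynomial.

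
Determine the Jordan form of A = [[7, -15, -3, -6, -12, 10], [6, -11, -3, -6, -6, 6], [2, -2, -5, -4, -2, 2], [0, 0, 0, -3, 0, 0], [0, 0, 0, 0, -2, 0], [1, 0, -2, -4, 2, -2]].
The characteristic polynomial is det(xI - A) = (x + 2)^2(x + 3)^4, so the eigenvalues are -3 (algebraic multiplicity 4), -2 (algebraic multiplicity 2).

For λ = -3: rank(A + 3I) = 4, rank((A + 3I)^2) = 3, rank((A + 3I)^3) = 2. The eigenspace has dimension 6 - 4 = 2, so there are 2 Jordan blocks; the rank sequence gives block sizes [3, 1].

For λ = -2: rank(A + 2I) = 4. The eigenspace has dimension 6 - 4 = 2, so there are 2 Jordan blocks; the rank sequence gives block sizes [1, 1].

Assembling the blocks gives the Jordan form J above.

J = [[-3, 1, 0, 0, 0, 0], [0, -3, 1, 0, 0, 0], [0, 0, -3, 0, 0, 0], [0, 0, 0, -3, 0, 0], [0, 0, 0, 0, -2, 0], [0, 0, 0, 0, 0, -2]]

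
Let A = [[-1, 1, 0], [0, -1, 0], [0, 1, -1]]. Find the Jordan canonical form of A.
The characteristic polynomial is det(xI - A) = (x + 1)^3, so the eigenvalues are -1 (algebraic multiplicity 3).

For λ = -1: rank(A + I) = 1, rank((A + I)^2) = 0. The eigenspace has dimension 3 - 1 = 2, so there are 2 Jordan blocks; the rank sequence gives block sizes [2, 1].

Assembling the blocks gives the Jordan form J above.

J = [[-1, 1, 0], [0, -1, 0], [0, 0, -1]]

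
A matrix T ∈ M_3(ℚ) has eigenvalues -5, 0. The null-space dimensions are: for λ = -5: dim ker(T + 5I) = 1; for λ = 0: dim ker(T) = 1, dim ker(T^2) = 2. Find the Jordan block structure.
Jordan blocks: (-5, 1), (0, 2)

λ = -5: successive nullity increments [1] count blocks of size ≥ k; block sizes are [1].
λ = 0: successive nullity increments [1, 1] count blocks of size ≥ k; block sizes are [2].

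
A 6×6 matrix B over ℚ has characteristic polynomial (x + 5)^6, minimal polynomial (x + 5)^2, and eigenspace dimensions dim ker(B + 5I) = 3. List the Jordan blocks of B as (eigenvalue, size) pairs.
Jordan blocks: (-5, 2), (-5, 2), (-5, 2)

λ = -5: algebraic multiplicity 6 (exponent in χ_B), largest block size 2 (exponent in m_B), 3 blocks (geometric multiplicity). These force block sizes [2, 2, 2].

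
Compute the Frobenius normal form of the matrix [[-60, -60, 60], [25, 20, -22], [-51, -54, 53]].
R = [[0, 0, 60], [1, 0, -52], [0, 1, 13]]

The invariant factors of A (the non-unit diagonal entries of the Smith normal form of xI - A over ℚ[x]) are (x - 6)(x - 5)(x - 2), each dividing the next. The characteristic polynomial is their product, (x - 6)(x - 5)(x - 2).

The rational canonical form is the block-diagonal matrix of companion matrices C(f_i):
R = [[0, 0, 60], [1, 0, -52], [0, 1, 13]].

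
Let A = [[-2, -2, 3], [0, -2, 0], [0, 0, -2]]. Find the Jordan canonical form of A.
J = [[-2, 1, 0], [0, -2, 0], [0, 0, -2]]

The characteristic polynomial is det(xI - A) = (x + 2)^3, so the eigenvalues are -2 (algebraic multiplicity 3).

For λ = -2: rank(A + 2I) = 1, rank((A + 2I)^2) = 0. The eigenspace has dimension 3 - 1 = 2, so there are 2 Jordan blocks; the rank sequence gives block sizes [2, 1].

Assembling the blocks gives the Jordan form J above.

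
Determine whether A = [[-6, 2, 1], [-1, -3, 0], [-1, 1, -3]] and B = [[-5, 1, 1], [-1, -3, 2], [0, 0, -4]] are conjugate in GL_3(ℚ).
Yes.

Two matrices over a field are similar if and only if they have the same invariant factors.

Both A and B have characteristic polynomial (x + 4)^3 and minimal polynomial (x + 4)^3. Computing further, both have invariant factors (x + 4)^3. Hence A and B are similar.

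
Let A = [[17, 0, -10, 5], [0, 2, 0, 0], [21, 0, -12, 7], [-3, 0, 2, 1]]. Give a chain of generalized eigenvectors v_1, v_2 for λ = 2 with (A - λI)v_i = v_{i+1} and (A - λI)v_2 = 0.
We seek v_1 ∈ ker((A - 2I)^2) \ ker(A - 2I), then set v_{i+1} = (A - 2I) v_i.

One such chain is v_1 = [[-4, -1, -6, 1]]^T, v_2 = [[5, 0, 7, -1]]^T. Check: (A - 2I) v_2 = [[0, 0, 0, 0]]^T = 0.

v_1 = [[-4, -1, -6, 1]]^T, v_2 = [[5, 0, 7, -1]]^T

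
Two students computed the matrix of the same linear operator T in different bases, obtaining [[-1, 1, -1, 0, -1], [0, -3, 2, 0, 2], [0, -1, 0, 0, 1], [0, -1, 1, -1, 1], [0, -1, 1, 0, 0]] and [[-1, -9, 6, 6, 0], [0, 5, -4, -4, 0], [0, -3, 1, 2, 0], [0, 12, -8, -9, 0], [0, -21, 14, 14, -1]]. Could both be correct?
Two matrices over a field are similar if and only if they have the same invariant factors.

Both A and B have characteristic polynomial (x + 1)^5 and minimal polynomial (x + 1)^2. Computing further, both have invariant factors x + 1, x + 1, x + 1, (x + 1)^2. Hence A and B are similar.

Yes.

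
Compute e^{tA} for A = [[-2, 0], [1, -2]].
A has Jordan form J = [[-2, 1], [0, -2]] with A = PJP^{-1}, so e^{tA} = P e^{tJ} P^{-1}.

For a Jordan block J_k(λ), e^{tJ_k(λ)} = e^{λt} · (I + tN + t^2 N^2/2! + ... + t^{k-1} N^{k-1}/(k-1)!) where N is the nilpotent superdiagonal part.

Assembling the blocks and conjugating back gives the entries of e^{tA} as shown above.

e^{tA} = [[e^{-2*t}, 0], [t*e^{-2*t}, e^{-2*t}]]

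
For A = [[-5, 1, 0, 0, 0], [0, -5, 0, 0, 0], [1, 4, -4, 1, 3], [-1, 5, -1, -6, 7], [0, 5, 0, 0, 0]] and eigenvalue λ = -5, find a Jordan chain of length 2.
We seek v_1 ∈ ker((A + 5I)^2) \ ker(A + 5I), then set v_{i+1} = (A + 5I) v_i.

One such chain is v_1 = [[0, 1, -1, 0, -1]]^T, v_2 = [[1, 0, 0, -1, 0]]^T. Check: (A + 5I) v_2 = [[0, 0, 0, 0, 0]]^T = 0.

v_1 = [[0, 1, -1, 0, -1]]^T, v_2 = [[1, 0, 0, -1, 0]]^T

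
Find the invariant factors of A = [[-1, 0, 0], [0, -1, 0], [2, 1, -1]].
x + 1, (x + 1)^2

The Jordan structure of A has elementary divisors (x + 1)^2, (x + 1). Arranging the block sizes at each eigenvalue in decreasing order and taking row products gives the invariant factors.

Invariant factors (smallest first, each dividing the next): x + 1, (x + 1)^2.

Check: the last factor (x + 1)^2 is the minimal polynomial, and the product (x + 1)^3 is the characteristic polynomial.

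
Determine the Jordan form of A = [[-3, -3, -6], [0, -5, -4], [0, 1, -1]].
J = [[-3, 1, 0], [0, -3, 0], [0, 0, -3]]

The characteristic polynomial is det(xI - A) = (x + 3)^3, so the eigenvalues are -3 (algebraic multiplicity 3).

For λ = -3: rank(A + 3I) = 1, rank((A + 3I)^2) = 0. The eigenspace has dimension 3 - 1 = 2, so there are 2 Jordan blocks; the rank sequence gives block sizes [2, 1].

Assembling the blocks gives the Jordan form J above.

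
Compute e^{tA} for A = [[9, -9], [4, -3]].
e^{tA} = [[(6*t + 1)*e^{3*t}, -9*t*e^{3*t}], [4*t*e^{3*t}, (1 - 6*t)*e^{3*t}]]

A has Jordan form J = [[3, 1], [0, 3]] with A = PJP^{-1}, so e^{tA} = P e^{tJ} P^{-1}.

For a Jordan block J_k(λ), e^{tJ_k(λ)} = e^{λt} · (I + tN + t^2 N^2/2! + ... + t^{k-1} N^{k-1}/(k-1)!) where N is the nilpotent superdiagonal part.

Assembling the blocks and conjugating back gives the entries of e^{tA} as shown above.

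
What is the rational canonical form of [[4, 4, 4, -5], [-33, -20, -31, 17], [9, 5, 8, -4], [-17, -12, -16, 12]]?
R = [[0, 0, 0, -1], [1, 0, 0, -4], [0, 1, 0, -2], [0, 0, 1, 4]]

The invariant factors of A (the non-unit diagonal entries of the Smith normal form of xI - A over ℚ[x]) are (x^2 - 2x - 1)^2, each dividing the next. The characteristic polynomial is their product, (x^2 - 2x - 1)^2.

The rational canonical form is the block-diagonal matrix of companion matrices C(f_i):
R = [[0, 0, 0, -1], [1, 0, 0, -4], [0, 1, 0, -2], [0, 0, 1, 4]].

Note the characteristic polynomial does not split into linear factors over ℚ, so A has no Jordan form over ℚ; the rational canonical form exists over any field.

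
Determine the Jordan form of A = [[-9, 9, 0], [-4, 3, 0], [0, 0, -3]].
The characteristic polynomial is det(xI - A) = (x + 3)^3, so the eigenvalues are -3 (algebraic multiplicity 3).

For λ = -3: rank(A + 3I) = 1, rank((A + 3I)^2) = 0. The eigenspace has dimension 3 - 1 = 2, so there are 2 Jordan blocks; the rank sequence gives block sizes [2, 1].

Assembling the blocks gives the Jordan form J above.

J = [[-3, 1, 0], [0, -3, 0], [0, 0, -3]]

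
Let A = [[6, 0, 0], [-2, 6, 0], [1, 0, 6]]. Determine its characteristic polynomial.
χ_A(x) = (x - 6)^3

xI - A = [[x - 6, 0, 0], [2, x - 6, 0], [-1, 0, x - 6]].

Expanding det(xI - A) along the first row:
det(xI - A) = + (x - 6)·det([[x - 6, 0], [0, x - 6]]) - (0)·det([[2, 0], [-1, x - 6]]) + (0)·det([[2, x - 6], [-1, 0]]).

Evaluating gives χ_A(x) = x^3 - 18x^2 + 108x - 216 = (x - 6)^3.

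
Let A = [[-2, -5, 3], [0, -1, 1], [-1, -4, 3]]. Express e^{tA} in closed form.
e^{tA} = [[t^2/2 - 2*t + 1, t*(3*t - 10)/2, t*(3 - t)], [-t^2/2, -3*t^2/2 - t + 1, t*(t + 1)], [t*(-t - 2)/2, t*(-3*t - 8)/2, t*(t + 2) + t + 1]]

A has Jordan form J = [[0, 1, 0], [0, 0, 1], [0, 0, 0]] with A = PJP^{-1}, so e^{tA} = P e^{tJ} P^{-1}.

For a Jordan block J_k(λ), e^{tJ_k(λ)} = e^{λt} · (I + tN + t^2 N^2/2! + ... + t^{k-1} N^{k-1}/(k-1)!) where N is the nilpotent superdiagonal part.

Assembling the blocks and conjugating back gives the entries of e^{tA} as shown above.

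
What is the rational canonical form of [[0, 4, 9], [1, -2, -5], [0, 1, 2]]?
R = [[0, 0, 1], [1, 0, 3], [0, 1, 0]]

The invariant factors of A (the non-unit diagonal entries of the Smith normal form of xI - A over ℚ[x]) are x^3 - 3x - 1, each dividing the next. The characteristic polynomial is their product, x^3 - 3x - 1.

The rational canonical form is the block-diagonal matrix of companion matrices C(f_i):
R = [[0, 0, 1], [1, 0, 3], [0, 1, 0]].

Note the characteristic polynomial does not split into linear factors over ℚ, so A has no Jordan form over ℚ; the rational canonical form exists over any field.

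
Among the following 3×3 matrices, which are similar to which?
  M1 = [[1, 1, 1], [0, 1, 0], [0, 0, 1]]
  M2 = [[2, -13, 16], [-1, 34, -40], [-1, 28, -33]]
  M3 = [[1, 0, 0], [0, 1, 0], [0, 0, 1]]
Characteristic polynomials: χ_{M1} = (x - 1)^3, χ_{M2} = (x - 1)^3, χ_{M3} = (x - 1)^3.

{M1}: invariant factors x - 1, (x - 1)^2.

{M2}: invariant factors (x - 1)^3.

{M3}: invariant factors x - 1, x - 1, x - 1.

Matrices are similar if and only if their invariant-factor lists agree; the partition into similarity classes is {M1}, {M2}, {M3}.

3 classes: {M1}, {M2}, {M3}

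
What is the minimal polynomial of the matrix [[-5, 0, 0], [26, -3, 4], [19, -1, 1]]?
The characteristic polynomial factors as (x + 1)^2(x + 5). The minimal polynomial is ∏(x - λ)^{k_λ} where k_λ is the size of the largest Jordan block at λ.

For λ = -5: rank(A + 5I) = 2, and the largest Jordan block has size 1 (the smallest k with rank((A + 5I)^k) = rank((A + 5I)^(k+1))).
For λ = -1: rank(A + I) = 2, and the largest Jordan block has size 2 (the smallest k with rank((A + I)^k) = rank((A + I)^(k+1))).

So m_A(x) = (x + 1)^2(x + 5).

m_A(x) = (x + 1)^2(x + 5)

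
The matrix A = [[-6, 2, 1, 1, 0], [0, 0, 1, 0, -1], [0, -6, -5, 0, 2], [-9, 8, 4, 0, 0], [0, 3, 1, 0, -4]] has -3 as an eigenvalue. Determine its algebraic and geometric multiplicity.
The characteristic polynomial is (x + 3)^5, so the factor x + 3 appears with exponent 5: the algebraic multiplicity is 5.

rank(A + 3I) = 3, so the eigenspace has dimension 5 - 3 = 2: the geometric multiplicity is 2.

Since 2 < 5, A is not diagonalizable.

algebraic multiplicity 5, geometric multiplicity 2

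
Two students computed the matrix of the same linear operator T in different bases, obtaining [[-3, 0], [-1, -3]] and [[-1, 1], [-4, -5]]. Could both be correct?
Two matrices over a field are similar if and only if they have the same invariant factors.

Both A and B have characteristic polynomial (x + 3)^2 and minimal polynomial (x + 3)^2. Computing further, both have invariant factors (x + 3)^2. Hence A and B are similar.

Yes.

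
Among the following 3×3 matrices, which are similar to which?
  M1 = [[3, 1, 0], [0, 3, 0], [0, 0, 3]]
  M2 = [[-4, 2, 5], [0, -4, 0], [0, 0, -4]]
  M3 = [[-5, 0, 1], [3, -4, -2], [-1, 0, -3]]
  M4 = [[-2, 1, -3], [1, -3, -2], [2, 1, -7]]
3 classes: {M1}, {M2}, {M3, M4}

Characteristic polynomials: χ_{M1} = (x - 3)^3, χ_{M2} = (x + 4)^3, χ_{M3} = (x + 4)^3, χ_{M4} = (x + 4)^3.

{M1}: invariant factors x - 3, (x - 3)^2.

{M2}: invariant factors x + 4, (x + 4)^2.

{M3, M4}: invariant factors (x + 4)^3.

Matrices are similar if and only if their invariant-factor lists agree; the partition into similarity classes is {M1}, {M2}, {M3, M4}.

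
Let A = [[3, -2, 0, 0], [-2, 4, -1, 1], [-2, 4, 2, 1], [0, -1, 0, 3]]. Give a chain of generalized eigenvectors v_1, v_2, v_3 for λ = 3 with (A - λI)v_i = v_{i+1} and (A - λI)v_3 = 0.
v_1 = [[-1, 0, 1, 0]]^T, v_2 = [[0, 1, 1, 0]]^T, v_3 = [[-2, 0, 3, -1]]^T

We seek v_1 ∈ ker((A - 3I)^3) \ ker((A - 3I)^2), then set v_{i+1} = (A - 3I) v_i.

One such chain is v_1 = [[-1, 0, 1, 0]]^T, v_2 = [[0, 1, 1, 0]]^T, v_3 = [[-2, 0, 3, -1]]^T. Check: (A - 3I) v_3 = [[0, 0, 0, 0]]^T = 0.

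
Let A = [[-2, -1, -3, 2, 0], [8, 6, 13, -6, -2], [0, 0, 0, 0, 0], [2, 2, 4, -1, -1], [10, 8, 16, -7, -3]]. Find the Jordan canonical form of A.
The characteristic polynomial is det(xI - A) = x^5, so the eigenvalues are 0 (algebraic multiplicity 5).

For λ = 0: rank(A) = 3, rank(A^2) = 1, rank(A^3) = 0. The eigenspace has dimension 5 - 3 = 2, so there are 2 Jordan blocks; the rank sequence gives block sizes [3, 2].

Assembling the blocks gives the Jordan form J above.

J = [[0, 1, 0, 0, 0], [0, 0, 1, 0, 0], [0, 0, 0, 0, 0], [0, 0, 0, 0, 1], [0, 0, 0, 0, 0]]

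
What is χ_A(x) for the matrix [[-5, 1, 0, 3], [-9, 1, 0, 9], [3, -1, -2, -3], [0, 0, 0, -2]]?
xI - A = [[x + 5, -1, 0, -3], [9, x - 1, 0, -9], [-3, 1, x + 2, 3], [0, 0, 0, x + 2]].

Expanding det(xI - A) along the first row:
det(xI - A) = + (x + 5)·det([[x - 1, 0, -9], [1, x + 2, 3], [0, 0, x + 2]]) - (-1)·det([[9, 0, -9], [-3, x + 2, 3], [0, 0, x + 2]]) + (0)·det([[9, x - 1, -9], [-3, 1, 3], [0, 0, x + 2]]) - (-3)·det([[9, x - 1, 0], [-3, 1, x + 2], [0, 0, 0]]).

Evaluating gives χ_A(x) = x^4 + 8x^3 + 24x^2 + 32x + 16 = (x + 2)^4.

χ_A(x) = (x + 2)^4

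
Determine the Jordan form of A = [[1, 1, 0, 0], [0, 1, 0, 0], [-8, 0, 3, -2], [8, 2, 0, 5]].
J = [[1, 1, 0, 0], [0, 1, 0, 0], [0, 0, 3, 0], [0, 0, 0, 5]]

The characteristic polynomial is det(xI - A) = (x - 5)(x - 3)(x - 1)^2, so the eigenvalues are 1 (algebraic multiplicity 2), 3 (algebraic multiplicity 1), 5 (algebraic multiplicity 1).

For λ = 1: rank(A - I) = 3, rank((A - I)^2) = 2. The eigenspace has dimension 4 - 3 = 1, so there is 1 Jordan block; the rank sequence gives block sizes [2].

For λ = 3: algebraic multiplicity 1 gives one 1×1 block.

For λ = 5: algebraic multiplicity 1 gives one 1×1 block.

Assembling the blocks gives the Jordan form J above.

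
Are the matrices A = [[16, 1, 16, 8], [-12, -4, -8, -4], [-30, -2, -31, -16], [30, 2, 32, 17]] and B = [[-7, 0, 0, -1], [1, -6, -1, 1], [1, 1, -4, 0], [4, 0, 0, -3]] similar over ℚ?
trace(A) = -2 but trace(B) = -20. The trace is a similarity invariant, so A and B are not similar.

No.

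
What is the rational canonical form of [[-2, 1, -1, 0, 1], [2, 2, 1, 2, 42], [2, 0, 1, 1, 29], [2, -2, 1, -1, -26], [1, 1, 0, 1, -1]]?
R = [[0, 0, 0, 0, 5], [1, 0, 0, 0, 29], [0, 1, 0, 0, 49], [0, 0, 1, 0, 19], [0, 0, 0, 1, -1]]

The invariant factors of A (the non-unit diagonal entries of the Smith normal form of xI - A over ℚ[x]) are (x - 5)(x^2 + 3x + 1)^2, each dividing the next. The characteristic polynomial is their product, (x - 5)(x^2 + 3x + 1)^2.

The rational canonical form is the block-diagonal matrix of companion matrices C(f_i):
R = [[0, 0, 0, 0, 5], [1, 0, 0, 0, 29], [0, 1, 0, 0, 49], [0, 0, 1, 0, 19], [0, 0, 0, 1, -1]].

Note the characteristic polynomial does not split into linear factors over ℚ, so A has no Jordan form over ℚ; the rational canonical form exists over any field.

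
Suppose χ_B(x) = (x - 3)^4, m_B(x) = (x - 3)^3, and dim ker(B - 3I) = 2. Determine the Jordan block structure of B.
λ = 3: algebraic multiplicity 4 (exponent in χ_B), largest block size 3 (exponent in m_B), 2 blocks (geometric multiplicity). These force block sizes [3, 1].

Jordan blocks: (3, 3), (3, 1)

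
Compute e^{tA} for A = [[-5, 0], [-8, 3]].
e^{tA} = [[e^{-5*t}, 0], [(1 - e^{8*t})*e^{-5*t}, e^{3*t}]]

A has Jordan form J = [[-5, 0], [0, 3]] with A = PJP^{-1}, so e^{tA} = P e^{tJ} P^{-1}.

For a Jordan block J_k(λ), e^{tJ_k(λ)} = e^{λt} · (I + tN + t^2 N^2/2! + ... + t^{k-1} N^{k-1}/(k-1)!) where N is the nilpotent superdiagonal part.

Assembling the blocks and conjugating back gives the entries of e^{tA} as shown above.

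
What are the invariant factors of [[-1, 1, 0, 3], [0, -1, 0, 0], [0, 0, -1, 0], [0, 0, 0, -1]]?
x + 1, x + 1, (x + 1)^2

The Jordan structure of A has elementary divisors (x + 1)^2, (x + 1), (x + 1). Arranging the block sizes at each eigenvalue in decreasing order and taking row products gives the invariant factors.

Invariant factors (smallest first, each dividing the next): x + 1, x + 1, (x + 1)^2.

Check: the last factor (x + 1)^2 is the minimal polynomial, and the product (x + 1)^4 is the characteristic polynomial.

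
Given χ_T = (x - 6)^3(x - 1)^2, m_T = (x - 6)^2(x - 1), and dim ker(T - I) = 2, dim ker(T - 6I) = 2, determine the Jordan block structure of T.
λ = 1: algebraic multiplicity 2 (exponent in χ_T), largest block size 1 (exponent in m_T), 2 blocks (geometric multiplicity). These force block sizes [1, 1].
λ = 6: algebraic multiplicity 3 (exponent in χ_T), largest block size 2 (exponent in m_T), 2 blocks (geometric multiplicity). These force block sizes [2, 1].

Jordan blocks: (1, 1), (1, 1), (6, 2), (6, 1)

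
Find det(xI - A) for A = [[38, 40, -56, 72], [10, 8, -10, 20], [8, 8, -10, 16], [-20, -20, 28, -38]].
xI - A = [[x - 38, -40, 56, -72], [-10, x - 8, 10, -20], [-8, -8, x + 10, -16], [20, 20, -28, x + 38]].

Expanding det(xI - A) along the first row:
det(xI - A) = + (x - 38)·det([[x - 8, 10, -20], [-8, x + 10, -16], [20, -28, x + 38]]) - (-40)·det([[-10, 10, -20], [-8, x + 10, -16], [20, -28, x + 38]]) + (56)·det([[-10, x - 8, -20], [-8, -8, -16], [20, 20, x + 38]]) - (-72)·det([[-10, x - 8, 10], [-8, -8, x + 10], [20, 20, -28]]).

Evaluating gives χ_A(x) = x^4 + 2x^3 - 4x^2 - 8x = x(x - 2)(x + 2)^2.

χ_A(x) = x(x - 2)(x + 2)^2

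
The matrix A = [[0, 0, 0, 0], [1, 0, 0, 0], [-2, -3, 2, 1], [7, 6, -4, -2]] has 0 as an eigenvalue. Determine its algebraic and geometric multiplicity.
The characteristic polynomial is x^4, so the factor x appears with exponent 4: the algebraic multiplicity is 4.

rank(A) = 2, so the eigenspace has dimension 4 - 2 = 2: the geometric multiplicity is 2.

Since 2 < 4, A is not diagonalizable.

algebraic multiplicity 4, geometric multiplicity 2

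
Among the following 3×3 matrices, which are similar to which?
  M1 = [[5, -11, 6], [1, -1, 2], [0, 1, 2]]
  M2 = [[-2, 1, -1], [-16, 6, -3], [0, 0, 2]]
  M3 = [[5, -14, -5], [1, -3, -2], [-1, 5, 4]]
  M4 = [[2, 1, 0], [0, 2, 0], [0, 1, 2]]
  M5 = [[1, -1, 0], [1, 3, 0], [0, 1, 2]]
Characteristic polynomials: χ_{M1} = (x - 2)^3, χ_{M2} = (x - 2)^3, χ_{M3} = (x - 2)^3, χ_{M4} = (x - 2)^3, χ_{M5} = (x - 2)^3.

{M1, M2, M3, M5}: invariant factors (x - 2)^3.

{M4}: invariant factors x - 2, (x - 2)^2.

Matrices are similar if and only if their invariant-factor lists agree; the partition into similarity classes is {M1, M2, M3, M5}, {M4}.

2 classes: {M1, M2, M3, M5}, {M4}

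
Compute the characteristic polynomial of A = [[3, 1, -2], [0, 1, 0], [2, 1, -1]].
xI - A = [[x - 3, -1, 2], [0, x - 1, 0], [-2, -1, x + 1]].

Expanding det(xI - A) along the first row:
det(xI - A) = + (x - 3)·det([[x - 1, 0], [-1, x + 1]]) - (-1)·det([[0, 0], [-2, x + 1]]) + (2)·det([[0, x - 1], [-2, -1]]).

Evaluating gives χ_A(x) = x^3 - 3x^2 + 3x - 1 = (x - 1)^3.

χ_A(x) = (x - 1)^3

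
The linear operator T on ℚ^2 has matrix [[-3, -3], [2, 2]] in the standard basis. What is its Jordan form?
The characteristic polynomial is det(xI - A) = x(x + 1), so the eigenvalues are -1 (algebraic multiplicity 1), 0 (algebraic multiplicity 1).

For λ = -1: algebraic multiplicity 1 gives one 1×1 block.

For λ = 0: algebraic multiplicity 1 gives one 1×1 block.

Assembling the blocks gives the Jordan form J above.

J = [[-1, 0], [0, 0]]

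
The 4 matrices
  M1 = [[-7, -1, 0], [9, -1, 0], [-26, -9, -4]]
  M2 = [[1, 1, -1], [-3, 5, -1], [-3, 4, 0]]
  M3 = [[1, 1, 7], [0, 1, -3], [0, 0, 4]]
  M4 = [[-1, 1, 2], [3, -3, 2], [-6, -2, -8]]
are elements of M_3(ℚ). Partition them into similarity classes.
3 classes: {M1}, {M2, M3}, {M4}

Characteristic polynomials: χ_{M1} = (x + 4)^3, χ_{M2} = (x - 4)(x - 1)^2, χ_{M3} = (x - 4)(x - 1)^2, χ_{M4} = (x + 4)^3.

{M1}: invariant factors (x + 4)^3.

{M2, M3}: invariant factors (x - 4)(x - 1)^2.

{M4}: invariant factors x + 4, (x + 4)^2.

Matrices are similar if and only if their invariant-factor lists agree; the partition into similarity classes is {M1}, {M2, M3}, {M4}.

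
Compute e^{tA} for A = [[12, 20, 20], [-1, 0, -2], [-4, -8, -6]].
A has Jordan form J = [[2, 1, 0], [0, 2, 0], [0, 0, 2]] with A = PJP^{-1}, so e^{tA} = P e^{tJ} P^{-1}.

For a Jordan block J_k(λ), e^{tJ_k(λ)} = e^{λt} · (I + tN + t^2 N^2/2! + ... + t^{k-1} N^{k-1}/(k-1)!) where N is the nilpotent superdiagonal part.

Assembling the blocks and conjugating back gives the entries of e^{tA} as shown above.

e^{tA} = [[(10*t + 1)*e^{2*t}, 20*t*e^{2*t}, 20*t*e^{2*t}], [-t*e^{2*t}, (1 - 2*t)*e^{2*t}, -2*t*e^{2*t}], [-4*t*e^{2*t}, -8*t*e^{2*t}, (1 - 8*t)*e^{2*t}]]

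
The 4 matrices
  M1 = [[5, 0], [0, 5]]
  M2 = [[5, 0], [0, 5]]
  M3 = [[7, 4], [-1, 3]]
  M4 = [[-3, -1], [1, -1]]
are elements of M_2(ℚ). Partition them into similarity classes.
3 classes: {M1, M2}, {M3}, {M4}

Characteristic polynomials: χ_{M1} = (x - 5)^2, χ_{M2} = (x - 5)^2, χ_{M3} = (x - 5)^2, χ_{M4} = (x + 2)^2.

{M1, M2}: invariant factors x - 5, x - 5.

{M3}: invariant factors (x - 5)^2.

{M4}: invariant factors (x + 2)^2.

Matrices are similar if and only if their invariant-factor lists agree; the partition into similarity classes is {M1, M2}, {M3}, {M4}.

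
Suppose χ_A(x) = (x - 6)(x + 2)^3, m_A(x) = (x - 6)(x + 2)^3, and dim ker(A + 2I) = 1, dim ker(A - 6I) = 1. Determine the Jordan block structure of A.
λ = -2: algebraic multiplicity 3 (exponent in χ_A), largest block size 3 (exponent in m_A), 1 block (geometric multiplicity). This forces block sizes [3].
λ = 6: algebraic multiplicity 1 (exponent in χ_A), largest block size 1 (exponent in m_A), 1 block (geometric multiplicity). This forces block sizes [1].

Jordan blocks: (-2, 3), (6, 1)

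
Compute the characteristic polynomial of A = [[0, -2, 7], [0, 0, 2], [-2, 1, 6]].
xI - A = [[x, 2, -7], [0, x, -2], [2, -1, x - 6]].

Expanding det(xI - A) along the first row:
det(xI - A) = + (x)·det([[x, -2], [-1, x - 6]]) - (2)·det([[0, -2], [2, x - 6]]) + (-7)·det([[0, x], [2, -1]]).

Evaluating gives χ_A(x) = x^3 - 6x^2 + 12x - 8 = (x - 2)^3.

χ_A(x) = (x - 2)^3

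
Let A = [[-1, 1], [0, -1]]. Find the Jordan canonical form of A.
J = [[-1, 1], [0, -1]]

The characteristic polynomial is det(xI - A) = (x + 1)^2, so the eigenvalues are -1 (algebraic multiplicity 2).

For λ = -1: rank(A + I) = 1, rank((A + I)^2) = 0. The eigenspace has dimension 2 - 1 = 1, so there is 1 Jordan block; the rank sequence gives block sizes [2].

Assembling the blocks gives the Jordan form J above.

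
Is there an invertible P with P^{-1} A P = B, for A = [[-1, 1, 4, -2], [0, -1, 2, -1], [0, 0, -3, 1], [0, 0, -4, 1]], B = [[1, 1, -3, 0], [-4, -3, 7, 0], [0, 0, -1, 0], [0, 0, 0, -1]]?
Two matrices over a field are similar if and only if they have the same invariant factors.

Both A and B have characteristic polynomial (x + 1)^4 and minimal polynomial (x + 1)^3. Computing further, both have invariant factors x + 1, (x + 1)^3. Hence A and B are similar.

Yes.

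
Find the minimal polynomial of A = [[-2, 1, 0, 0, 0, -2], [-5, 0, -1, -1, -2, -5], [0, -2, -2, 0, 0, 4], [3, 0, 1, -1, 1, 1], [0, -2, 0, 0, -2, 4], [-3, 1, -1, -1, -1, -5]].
The characteristic polynomial factors as (x + 2)^6. The minimal polynomial is ∏(x - λ)^{k_λ} where k_λ is the size of the largest Jordan block at λ.

For λ = -2: rank(A + 2I) = 3, and the largest Jordan block has size 3 (the smallest k with rank((A + 2I)^k) = rank((A + 2I)^(k+1))).

So m_A(x) = (x + 2)^3.

m_A(x) = (x + 2)^3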